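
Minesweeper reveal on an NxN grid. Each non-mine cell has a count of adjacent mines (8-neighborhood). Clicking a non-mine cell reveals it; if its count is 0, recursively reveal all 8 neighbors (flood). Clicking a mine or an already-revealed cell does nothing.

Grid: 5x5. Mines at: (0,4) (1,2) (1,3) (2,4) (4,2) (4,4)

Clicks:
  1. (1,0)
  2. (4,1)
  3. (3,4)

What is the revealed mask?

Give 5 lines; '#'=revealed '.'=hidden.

Click 1 (1,0) count=0: revealed 10 new [(0,0) (0,1) (1,0) (1,1) (2,0) (2,1) (3,0) (3,1) (4,0) (4,1)] -> total=10
Click 2 (4,1) count=1: revealed 0 new [(none)] -> total=10
Click 3 (3,4) count=2: revealed 1 new [(3,4)] -> total=11

Answer: ##...
##...
##...
##..#
##...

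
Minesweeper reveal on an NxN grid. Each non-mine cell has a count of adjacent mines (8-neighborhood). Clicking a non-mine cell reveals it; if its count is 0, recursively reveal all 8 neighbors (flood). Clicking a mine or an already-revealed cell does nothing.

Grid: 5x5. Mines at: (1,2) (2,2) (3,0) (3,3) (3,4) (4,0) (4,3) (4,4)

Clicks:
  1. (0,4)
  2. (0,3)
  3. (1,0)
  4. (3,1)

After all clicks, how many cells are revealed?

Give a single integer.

Answer: 13

Derivation:
Click 1 (0,4) count=0: revealed 6 new [(0,3) (0,4) (1,3) (1,4) (2,3) (2,4)] -> total=6
Click 2 (0,3) count=1: revealed 0 new [(none)] -> total=6
Click 3 (1,0) count=0: revealed 6 new [(0,0) (0,1) (1,0) (1,1) (2,0) (2,1)] -> total=12
Click 4 (3,1) count=3: revealed 1 new [(3,1)] -> total=13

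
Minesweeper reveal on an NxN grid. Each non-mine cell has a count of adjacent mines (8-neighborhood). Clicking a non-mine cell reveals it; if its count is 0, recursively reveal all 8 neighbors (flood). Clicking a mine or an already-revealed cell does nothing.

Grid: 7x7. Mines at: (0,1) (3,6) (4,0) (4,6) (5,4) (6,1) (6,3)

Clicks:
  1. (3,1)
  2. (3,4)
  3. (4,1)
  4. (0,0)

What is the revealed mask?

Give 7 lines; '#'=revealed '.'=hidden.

Click 1 (3,1) count=1: revealed 1 new [(3,1)] -> total=1
Click 2 (3,4) count=0: revealed 32 new [(0,2) (0,3) (0,4) (0,5) (0,6) (1,0) (1,1) (1,2) (1,3) (1,4) (1,5) (1,6) (2,0) (2,1) (2,2) (2,3) (2,4) (2,5) (2,6) (3,0) (3,2) (3,3) (3,4) (3,5) (4,1) (4,2) (4,3) (4,4) (4,5) (5,1) (5,2) (5,3)] -> total=33
Click 3 (4,1) count=1: revealed 0 new [(none)] -> total=33
Click 4 (0,0) count=1: revealed 1 new [(0,0)] -> total=34

Answer: #.#####
#######
#######
######.
.#####.
.###...
.......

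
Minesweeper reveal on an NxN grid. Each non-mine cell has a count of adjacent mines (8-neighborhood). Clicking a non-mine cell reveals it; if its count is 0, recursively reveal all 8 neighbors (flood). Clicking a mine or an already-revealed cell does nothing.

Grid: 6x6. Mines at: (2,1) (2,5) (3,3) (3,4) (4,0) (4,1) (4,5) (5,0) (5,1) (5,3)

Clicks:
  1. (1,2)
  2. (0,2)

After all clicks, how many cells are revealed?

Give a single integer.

Answer: 15

Derivation:
Click 1 (1,2) count=1: revealed 1 new [(1,2)] -> total=1
Click 2 (0,2) count=0: revealed 14 new [(0,0) (0,1) (0,2) (0,3) (0,4) (0,5) (1,0) (1,1) (1,3) (1,4) (1,5) (2,2) (2,3) (2,4)] -> total=15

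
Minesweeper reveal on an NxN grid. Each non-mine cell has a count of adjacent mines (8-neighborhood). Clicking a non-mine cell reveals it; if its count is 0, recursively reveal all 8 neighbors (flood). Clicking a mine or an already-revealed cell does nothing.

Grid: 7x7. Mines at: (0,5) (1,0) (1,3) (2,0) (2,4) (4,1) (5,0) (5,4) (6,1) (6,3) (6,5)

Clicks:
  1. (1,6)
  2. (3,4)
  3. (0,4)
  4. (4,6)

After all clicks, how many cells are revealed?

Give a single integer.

Answer: 12

Derivation:
Click 1 (1,6) count=1: revealed 1 new [(1,6)] -> total=1
Click 2 (3,4) count=1: revealed 1 new [(3,4)] -> total=2
Click 3 (0,4) count=2: revealed 1 new [(0,4)] -> total=3
Click 4 (4,6) count=0: revealed 9 new [(1,5) (2,5) (2,6) (3,5) (3,6) (4,5) (4,6) (5,5) (5,6)] -> total=12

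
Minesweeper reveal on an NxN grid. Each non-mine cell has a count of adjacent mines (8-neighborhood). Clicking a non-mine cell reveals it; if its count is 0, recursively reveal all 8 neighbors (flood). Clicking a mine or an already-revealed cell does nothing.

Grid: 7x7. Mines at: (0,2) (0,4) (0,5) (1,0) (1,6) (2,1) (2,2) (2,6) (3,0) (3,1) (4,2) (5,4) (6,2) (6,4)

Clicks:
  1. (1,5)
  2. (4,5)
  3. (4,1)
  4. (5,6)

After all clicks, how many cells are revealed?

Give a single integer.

Click 1 (1,5) count=4: revealed 1 new [(1,5)] -> total=1
Click 2 (4,5) count=1: revealed 1 new [(4,5)] -> total=2
Click 3 (4,1) count=3: revealed 1 new [(4,1)] -> total=3
Click 4 (5,6) count=0: revealed 7 new [(3,5) (3,6) (4,6) (5,5) (5,6) (6,5) (6,6)] -> total=10

Answer: 10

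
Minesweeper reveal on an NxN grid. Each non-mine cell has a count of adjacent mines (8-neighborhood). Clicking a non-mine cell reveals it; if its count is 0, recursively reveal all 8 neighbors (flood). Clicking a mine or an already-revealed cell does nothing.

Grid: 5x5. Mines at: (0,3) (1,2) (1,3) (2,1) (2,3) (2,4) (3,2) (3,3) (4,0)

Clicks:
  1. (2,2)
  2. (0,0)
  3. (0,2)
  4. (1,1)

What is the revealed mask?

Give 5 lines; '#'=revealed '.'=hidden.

Answer: ###..
##...
..#..
.....
.....

Derivation:
Click 1 (2,2) count=6: revealed 1 new [(2,2)] -> total=1
Click 2 (0,0) count=0: revealed 4 new [(0,0) (0,1) (1,0) (1,1)] -> total=5
Click 3 (0,2) count=3: revealed 1 new [(0,2)] -> total=6
Click 4 (1,1) count=2: revealed 0 new [(none)] -> total=6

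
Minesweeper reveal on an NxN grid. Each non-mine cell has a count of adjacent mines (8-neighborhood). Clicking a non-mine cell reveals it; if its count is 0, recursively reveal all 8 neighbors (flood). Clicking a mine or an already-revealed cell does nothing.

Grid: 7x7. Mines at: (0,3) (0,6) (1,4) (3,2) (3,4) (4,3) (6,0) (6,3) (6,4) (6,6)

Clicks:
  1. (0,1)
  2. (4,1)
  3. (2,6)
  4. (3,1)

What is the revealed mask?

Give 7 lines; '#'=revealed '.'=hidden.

Click 1 (0,1) count=0: revealed 15 new [(0,0) (0,1) (0,2) (1,0) (1,1) (1,2) (2,0) (2,1) (2,2) (3,0) (3,1) (4,0) (4,1) (5,0) (5,1)] -> total=15
Click 2 (4,1) count=1: revealed 0 new [(none)] -> total=15
Click 3 (2,6) count=0: revealed 10 new [(1,5) (1,6) (2,5) (2,6) (3,5) (3,6) (4,5) (4,6) (5,5) (5,6)] -> total=25
Click 4 (3,1) count=1: revealed 0 new [(none)] -> total=25

Answer: ###....
###..##
###..##
##...##
##...##
##...##
.......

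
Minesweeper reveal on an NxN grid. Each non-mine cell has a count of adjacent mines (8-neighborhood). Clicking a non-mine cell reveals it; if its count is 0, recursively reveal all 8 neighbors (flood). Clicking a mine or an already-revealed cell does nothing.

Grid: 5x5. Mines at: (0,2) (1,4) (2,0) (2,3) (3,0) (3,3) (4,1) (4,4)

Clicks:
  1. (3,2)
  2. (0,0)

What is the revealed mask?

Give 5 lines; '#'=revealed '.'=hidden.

Click 1 (3,2) count=3: revealed 1 new [(3,2)] -> total=1
Click 2 (0,0) count=0: revealed 4 new [(0,0) (0,1) (1,0) (1,1)] -> total=5

Answer: ##...
##...
.....
..#..
.....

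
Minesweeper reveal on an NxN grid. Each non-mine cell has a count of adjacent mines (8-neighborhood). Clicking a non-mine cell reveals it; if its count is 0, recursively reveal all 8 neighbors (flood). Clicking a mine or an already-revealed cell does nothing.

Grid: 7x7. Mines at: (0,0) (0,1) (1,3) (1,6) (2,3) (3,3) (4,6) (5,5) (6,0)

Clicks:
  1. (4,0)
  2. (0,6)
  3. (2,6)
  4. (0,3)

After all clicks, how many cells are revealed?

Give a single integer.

Answer: 26

Derivation:
Click 1 (4,0) count=0: revealed 23 new [(1,0) (1,1) (1,2) (2,0) (2,1) (2,2) (3,0) (3,1) (3,2) (4,0) (4,1) (4,2) (4,3) (4,4) (5,0) (5,1) (5,2) (5,3) (5,4) (6,1) (6,2) (6,3) (6,4)] -> total=23
Click 2 (0,6) count=1: revealed 1 new [(0,6)] -> total=24
Click 3 (2,6) count=1: revealed 1 new [(2,6)] -> total=25
Click 4 (0,3) count=1: revealed 1 new [(0,3)] -> total=26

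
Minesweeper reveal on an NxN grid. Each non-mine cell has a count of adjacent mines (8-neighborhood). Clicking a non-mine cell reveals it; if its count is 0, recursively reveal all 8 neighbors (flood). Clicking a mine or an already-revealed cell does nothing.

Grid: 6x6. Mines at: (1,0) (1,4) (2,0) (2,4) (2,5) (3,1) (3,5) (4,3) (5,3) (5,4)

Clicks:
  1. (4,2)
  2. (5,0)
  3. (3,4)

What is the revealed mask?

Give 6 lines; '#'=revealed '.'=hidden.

Click 1 (4,2) count=3: revealed 1 new [(4,2)] -> total=1
Click 2 (5,0) count=0: revealed 5 new [(4,0) (4,1) (5,0) (5,1) (5,2)] -> total=6
Click 3 (3,4) count=4: revealed 1 new [(3,4)] -> total=7

Answer: ......
......
......
....#.
###...
###...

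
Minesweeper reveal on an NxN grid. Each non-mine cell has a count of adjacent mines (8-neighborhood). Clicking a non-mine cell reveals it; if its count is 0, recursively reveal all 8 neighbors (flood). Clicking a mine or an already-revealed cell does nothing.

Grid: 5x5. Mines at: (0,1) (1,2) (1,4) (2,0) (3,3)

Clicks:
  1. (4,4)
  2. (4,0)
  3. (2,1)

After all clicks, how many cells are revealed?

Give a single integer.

Click 1 (4,4) count=1: revealed 1 new [(4,4)] -> total=1
Click 2 (4,0) count=0: revealed 6 new [(3,0) (3,1) (3,2) (4,0) (4,1) (4,2)] -> total=7
Click 3 (2,1) count=2: revealed 1 new [(2,1)] -> total=8

Answer: 8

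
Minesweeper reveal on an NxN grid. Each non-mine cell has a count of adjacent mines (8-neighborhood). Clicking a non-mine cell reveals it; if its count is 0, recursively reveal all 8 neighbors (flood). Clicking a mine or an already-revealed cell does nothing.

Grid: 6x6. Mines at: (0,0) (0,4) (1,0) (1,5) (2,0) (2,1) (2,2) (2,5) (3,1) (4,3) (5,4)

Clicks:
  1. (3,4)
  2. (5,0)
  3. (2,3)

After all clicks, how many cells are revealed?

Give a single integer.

Answer: 8

Derivation:
Click 1 (3,4) count=2: revealed 1 new [(3,4)] -> total=1
Click 2 (5,0) count=0: revealed 6 new [(4,0) (4,1) (4,2) (5,0) (5,1) (5,2)] -> total=7
Click 3 (2,3) count=1: revealed 1 new [(2,3)] -> total=8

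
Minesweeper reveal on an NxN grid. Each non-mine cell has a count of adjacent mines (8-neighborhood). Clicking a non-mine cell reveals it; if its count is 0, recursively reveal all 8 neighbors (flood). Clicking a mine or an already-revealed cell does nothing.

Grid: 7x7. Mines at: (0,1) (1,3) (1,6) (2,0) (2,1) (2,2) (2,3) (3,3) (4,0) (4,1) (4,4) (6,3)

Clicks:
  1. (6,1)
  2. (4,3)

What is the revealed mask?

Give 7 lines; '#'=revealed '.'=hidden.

Answer: .......
.......
.......
.......
...#...
###....
###....

Derivation:
Click 1 (6,1) count=0: revealed 6 new [(5,0) (5,1) (5,2) (6,0) (6,1) (6,2)] -> total=6
Click 2 (4,3) count=2: revealed 1 new [(4,3)] -> total=7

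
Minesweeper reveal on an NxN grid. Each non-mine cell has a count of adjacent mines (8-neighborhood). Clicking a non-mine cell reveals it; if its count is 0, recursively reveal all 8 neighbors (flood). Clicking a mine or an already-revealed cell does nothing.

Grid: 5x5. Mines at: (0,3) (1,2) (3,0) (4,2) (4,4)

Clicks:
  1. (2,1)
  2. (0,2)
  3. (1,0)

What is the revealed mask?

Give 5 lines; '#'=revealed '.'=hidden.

Answer: ###..
##...
##...
.....
.....

Derivation:
Click 1 (2,1) count=2: revealed 1 new [(2,1)] -> total=1
Click 2 (0,2) count=2: revealed 1 new [(0,2)] -> total=2
Click 3 (1,0) count=0: revealed 5 new [(0,0) (0,1) (1,0) (1,1) (2,0)] -> total=7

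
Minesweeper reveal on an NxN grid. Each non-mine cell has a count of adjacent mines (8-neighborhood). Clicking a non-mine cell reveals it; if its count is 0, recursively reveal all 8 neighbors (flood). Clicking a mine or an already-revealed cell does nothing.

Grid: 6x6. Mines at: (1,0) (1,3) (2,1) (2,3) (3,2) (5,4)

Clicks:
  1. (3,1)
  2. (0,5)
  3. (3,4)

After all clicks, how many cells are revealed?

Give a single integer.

Click 1 (3,1) count=2: revealed 1 new [(3,1)] -> total=1
Click 2 (0,5) count=0: revealed 10 new [(0,4) (0,5) (1,4) (1,5) (2,4) (2,5) (3,4) (3,5) (4,4) (4,5)] -> total=11
Click 3 (3,4) count=1: revealed 0 new [(none)] -> total=11

Answer: 11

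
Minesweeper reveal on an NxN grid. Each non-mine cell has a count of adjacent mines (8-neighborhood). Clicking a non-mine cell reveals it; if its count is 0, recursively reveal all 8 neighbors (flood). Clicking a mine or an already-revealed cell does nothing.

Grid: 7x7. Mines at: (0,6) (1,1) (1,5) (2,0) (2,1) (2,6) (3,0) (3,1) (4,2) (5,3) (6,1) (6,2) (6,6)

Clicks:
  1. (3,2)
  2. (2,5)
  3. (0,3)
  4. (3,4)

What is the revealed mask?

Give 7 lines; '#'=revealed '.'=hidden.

Answer: ..###..
..###..
..####.
..#####
...####
....###
.......

Derivation:
Click 1 (3,2) count=3: revealed 1 new [(3,2)] -> total=1
Click 2 (2,5) count=2: revealed 1 new [(2,5)] -> total=2
Click 3 (0,3) count=0: revealed 20 new [(0,2) (0,3) (0,4) (1,2) (1,3) (1,4) (2,2) (2,3) (2,4) (3,3) (3,4) (3,5) (3,6) (4,3) (4,4) (4,5) (4,6) (5,4) (5,5) (5,6)] -> total=22
Click 4 (3,4) count=0: revealed 0 new [(none)] -> total=22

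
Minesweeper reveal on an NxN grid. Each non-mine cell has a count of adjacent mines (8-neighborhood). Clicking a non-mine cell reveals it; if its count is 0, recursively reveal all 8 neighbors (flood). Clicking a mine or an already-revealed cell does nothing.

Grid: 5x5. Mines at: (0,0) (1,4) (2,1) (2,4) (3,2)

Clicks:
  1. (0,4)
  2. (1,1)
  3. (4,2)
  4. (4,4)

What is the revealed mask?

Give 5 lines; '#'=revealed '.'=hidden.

Answer: ....#
.#...
.....
...##
..###

Derivation:
Click 1 (0,4) count=1: revealed 1 new [(0,4)] -> total=1
Click 2 (1,1) count=2: revealed 1 new [(1,1)] -> total=2
Click 3 (4,2) count=1: revealed 1 new [(4,2)] -> total=3
Click 4 (4,4) count=0: revealed 4 new [(3,3) (3,4) (4,3) (4,4)] -> total=7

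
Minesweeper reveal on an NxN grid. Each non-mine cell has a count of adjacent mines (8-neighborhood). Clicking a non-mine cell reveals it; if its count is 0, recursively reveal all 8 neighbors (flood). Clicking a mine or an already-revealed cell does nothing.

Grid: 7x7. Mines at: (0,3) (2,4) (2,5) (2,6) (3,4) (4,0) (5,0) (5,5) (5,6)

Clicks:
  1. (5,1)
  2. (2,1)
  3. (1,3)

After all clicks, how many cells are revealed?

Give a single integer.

Answer: 27

Derivation:
Click 1 (5,1) count=2: revealed 1 new [(5,1)] -> total=1
Click 2 (2,1) count=0: revealed 26 new [(0,0) (0,1) (0,2) (1,0) (1,1) (1,2) (1,3) (2,0) (2,1) (2,2) (2,3) (3,0) (3,1) (3,2) (3,3) (4,1) (4,2) (4,3) (4,4) (5,2) (5,3) (5,4) (6,1) (6,2) (6,3) (6,4)] -> total=27
Click 3 (1,3) count=2: revealed 0 new [(none)] -> total=27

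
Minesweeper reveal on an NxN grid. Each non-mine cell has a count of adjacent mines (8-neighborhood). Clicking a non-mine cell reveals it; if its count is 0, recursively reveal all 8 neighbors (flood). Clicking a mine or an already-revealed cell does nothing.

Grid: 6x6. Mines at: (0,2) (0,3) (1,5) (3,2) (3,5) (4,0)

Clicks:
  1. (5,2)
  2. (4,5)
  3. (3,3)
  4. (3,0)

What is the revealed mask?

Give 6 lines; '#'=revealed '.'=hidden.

Answer: ......
......
......
#..#..
.#####
.#####

Derivation:
Click 1 (5,2) count=0: revealed 10 new [(4,1) (4,2) (4,3) (4,4) (4,5) (5,1) (5,2) (5,3) (5,4) (5,5)] -> total=10
Click 2 (4,5) count=1: revealed 0 new [(none)] -> total=10
Click 3 (3,3) count=1: revealed 1 new [(3,3)] -> total=11
Click 4 (3,0) count=1: revealed 1 new [(3,0)] -> total=12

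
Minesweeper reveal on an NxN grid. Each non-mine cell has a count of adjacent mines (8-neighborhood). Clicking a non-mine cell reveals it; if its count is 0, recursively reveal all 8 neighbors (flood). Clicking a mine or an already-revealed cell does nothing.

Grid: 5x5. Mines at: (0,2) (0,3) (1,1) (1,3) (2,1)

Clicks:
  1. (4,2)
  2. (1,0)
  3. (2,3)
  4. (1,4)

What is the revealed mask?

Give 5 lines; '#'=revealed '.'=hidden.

Click 1 (4,2) count=0: revealed 13 new [(2,2) (2,3) (2,4) (3,0) (3,1) (3,2) (3,3) (3,4) (4,0) (4,1) (4,2) (4,3) (4,4)] -> total=13
Click 2 (1,0) count=2: revealed 1 new [(1,0)] -> total=14
Click 3 (2,3) count=1: revealed 0 new [(none)] -> total=14
Click 4 (1,4) count=2: revealed 1 new [(1,4)] -> total=15

Answer: .....
#...#
..###
#####
#####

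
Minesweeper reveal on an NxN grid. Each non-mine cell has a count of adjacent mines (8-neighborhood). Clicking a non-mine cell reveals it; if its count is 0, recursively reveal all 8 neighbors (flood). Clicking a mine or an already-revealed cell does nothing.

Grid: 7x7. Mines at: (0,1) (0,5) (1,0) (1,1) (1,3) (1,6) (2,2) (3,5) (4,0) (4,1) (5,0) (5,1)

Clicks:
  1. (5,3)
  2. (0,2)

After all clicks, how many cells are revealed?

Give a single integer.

Answer: 19

Derivation:
Click 1 (5,3) count=0: revealed 18 new [(3,2) (3,3) (3,4) (4,2) (4,3) (4,4) (4,5) (4,6) (5,2) (5,3) (5,4) (5,5) (5,6) (6,2) (6,3) (6,4) (6,5) (6,6)] -> total=18
Click 2 (0,2) count=3: revealed 1 new [(0,2)] -> total=19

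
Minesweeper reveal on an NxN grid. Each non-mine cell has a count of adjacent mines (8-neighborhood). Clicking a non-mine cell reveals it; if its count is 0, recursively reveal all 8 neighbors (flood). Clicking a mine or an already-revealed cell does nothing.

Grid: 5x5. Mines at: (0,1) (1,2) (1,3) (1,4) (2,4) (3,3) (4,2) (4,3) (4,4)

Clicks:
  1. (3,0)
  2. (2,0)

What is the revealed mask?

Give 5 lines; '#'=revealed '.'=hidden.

Click 1 (3,0) count=0: revealed 8 new [(1,0) (1,1) (2,0) (2,1) (3,0) (3,1) (4,0) (4,1)] -> total=8
Click 2 (2,0) count=0: revealed 0 new [(none)] -> total=8

Answer: .....
##...
##...
##...
##...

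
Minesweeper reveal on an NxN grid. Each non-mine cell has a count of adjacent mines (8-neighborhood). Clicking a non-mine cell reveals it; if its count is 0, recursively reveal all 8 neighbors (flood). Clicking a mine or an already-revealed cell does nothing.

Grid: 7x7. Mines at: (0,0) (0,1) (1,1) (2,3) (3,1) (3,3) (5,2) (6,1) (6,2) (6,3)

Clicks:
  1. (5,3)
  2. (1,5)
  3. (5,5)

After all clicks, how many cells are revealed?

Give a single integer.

Click 1 (5,3) count=3: revealed 1 new [(5,3)] -> total=1
Click 2 (1,5) count=0: revealed 25 new [(0,2) (0,3) (0,4) (0,5) (0,6) (1,2) (1,3) (1,4) (1,5) (1,6) (2,4) (2,5) (2,6) (3,4) (3,5) (3,6) (4,4) (4,5) (4,6) (5,4) (5,5) (5,6) (6,4) (6,5) (6,6)] -> total=26
Click 3 (5,5) count=0: revealed 0 new [(none)] -> total=26

Answer: 26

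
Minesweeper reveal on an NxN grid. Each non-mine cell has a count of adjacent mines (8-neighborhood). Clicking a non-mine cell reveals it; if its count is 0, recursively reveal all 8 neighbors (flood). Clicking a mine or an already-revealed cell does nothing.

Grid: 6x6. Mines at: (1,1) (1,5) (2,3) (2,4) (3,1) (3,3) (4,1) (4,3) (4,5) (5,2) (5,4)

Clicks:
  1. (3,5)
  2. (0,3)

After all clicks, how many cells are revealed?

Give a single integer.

Click 1 (3,5) count=2: revealed 1 new [(3,5)] -> total=1
Click 2 (0,3) count=0: revealed 6 new [(0,2) (0,3) (0,4) (1,2) (1,3) (1,4)] -> total=7

Answer: 7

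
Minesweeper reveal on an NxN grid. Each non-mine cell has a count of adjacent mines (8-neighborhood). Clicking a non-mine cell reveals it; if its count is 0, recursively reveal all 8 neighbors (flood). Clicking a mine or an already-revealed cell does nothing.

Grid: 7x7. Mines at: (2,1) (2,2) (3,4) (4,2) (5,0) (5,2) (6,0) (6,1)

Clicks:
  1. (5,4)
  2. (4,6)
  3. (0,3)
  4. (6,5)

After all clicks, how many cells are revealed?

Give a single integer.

Answer: 32

Derivation:
Click 1 (5,4) count=0: revealed 32 new [(0,0) (0,1) (0,2) (0,3) (0,4) (0,5) (0,6) (1,0) (1,1) (1,2) (1,3) (1,4) (1,5) (1,6) (2,3) (2,4) (2,5) (2,6) (3,5) (3,6) (4,3) (4,4) (4,5) (4,6) (5,3) (5,4) (5,5) (5,6) (6,3) (6,4) (6,5) (6,6)] -> total=32
Click 2 (4,6) count=0: revealed 0 new [(none)] -> total=32
Click 3 (0,3) count=0: revealed 0 new [(none)] -> total=32
Click 4 (6,5) count=0: revealed 0 new [(none)] -> total=32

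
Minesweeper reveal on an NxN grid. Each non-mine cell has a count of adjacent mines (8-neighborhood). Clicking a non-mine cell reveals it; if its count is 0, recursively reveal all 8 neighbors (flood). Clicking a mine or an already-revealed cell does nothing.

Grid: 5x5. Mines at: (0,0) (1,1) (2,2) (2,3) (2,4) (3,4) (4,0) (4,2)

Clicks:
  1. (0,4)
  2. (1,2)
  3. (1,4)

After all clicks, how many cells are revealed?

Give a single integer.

Click 1 (0,4) count=0: revealed 6 new [(0,2) (0,3) (0,4) (1,2) (1,3) (1,4)] -> total=6
Click 2 (1,2) count=3: revealed 0 new [(none)] -> total=6
Click 3 (1,4) count=2: revealed 0 new [(none)] -> total=6

Answer: 6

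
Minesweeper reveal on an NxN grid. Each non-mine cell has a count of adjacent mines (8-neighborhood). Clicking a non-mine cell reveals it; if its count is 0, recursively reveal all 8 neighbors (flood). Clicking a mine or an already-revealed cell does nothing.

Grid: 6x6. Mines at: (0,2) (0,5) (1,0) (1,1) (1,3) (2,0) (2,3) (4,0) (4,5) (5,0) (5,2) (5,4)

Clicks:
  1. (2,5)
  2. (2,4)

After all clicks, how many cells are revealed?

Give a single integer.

Click 1 (2,5) count=0: revealed 6 new [(1,4) (1,5) (2,4) (2,5) (3,4) (3,5)] -> total=6
Click 2 (2,4) count=2: revealed 0 new [(none)] -> total=6

Answer: 6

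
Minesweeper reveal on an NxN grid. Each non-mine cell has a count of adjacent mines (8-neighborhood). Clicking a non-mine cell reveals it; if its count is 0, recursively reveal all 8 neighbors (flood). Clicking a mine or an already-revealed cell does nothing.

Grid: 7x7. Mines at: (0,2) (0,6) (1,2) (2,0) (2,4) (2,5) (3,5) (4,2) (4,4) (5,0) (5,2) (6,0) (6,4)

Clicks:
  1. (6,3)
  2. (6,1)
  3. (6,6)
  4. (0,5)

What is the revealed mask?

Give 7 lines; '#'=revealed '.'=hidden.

Answer: .....#.
.......
.......
.......
.....##
.....##
.#.#.##

Derivation:
Click 1 (6,3) count=2: revealed 1 new [(6,3)] -> total=1
Click 2 (6,1) count=3: revealed 1 new [(6,1)] -> total=2
Click 3 (6,6) count=0: revealed 6 new [(4,5) (4,6) (5,5) (5,6) (6,5) (6,6)] -> total=8
Click 4 (0,5) count=1: revealed 1 new [(0,5)] -> total=9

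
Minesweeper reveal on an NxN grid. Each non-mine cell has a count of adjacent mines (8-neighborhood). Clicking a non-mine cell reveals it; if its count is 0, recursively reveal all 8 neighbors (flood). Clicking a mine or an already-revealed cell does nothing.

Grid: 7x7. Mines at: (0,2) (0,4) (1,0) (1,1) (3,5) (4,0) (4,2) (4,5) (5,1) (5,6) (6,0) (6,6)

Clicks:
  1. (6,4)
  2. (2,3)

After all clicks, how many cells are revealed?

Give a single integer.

Answer: 17

Derivation:
Click 1 (6,4) count=0: revealed 8 new [(5,2) (5,3) (5,4) (5,5) (6,2) (6,3) (6,4) (6,5)] -> total=8
Click 2 (2,3) count=0: revealed 9 new [(1,2) (1,3) (1,4) (2,2) (2,3) (2,4) (3,2) (3,3) (3,4)] -> total=17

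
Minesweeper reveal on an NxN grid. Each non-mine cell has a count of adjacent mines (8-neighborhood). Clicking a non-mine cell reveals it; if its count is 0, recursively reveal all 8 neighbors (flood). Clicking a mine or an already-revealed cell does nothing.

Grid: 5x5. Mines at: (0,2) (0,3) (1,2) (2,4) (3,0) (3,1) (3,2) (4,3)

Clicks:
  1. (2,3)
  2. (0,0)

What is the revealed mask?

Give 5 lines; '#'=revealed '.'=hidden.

Answer: ##...
##...
##.#.
.....
.....

Derivation:
Click 1 (2,3) count=3: revealed 1 new [(2,3)] -> total=1
Click 2 (0,0) count=0: revealed 6 new [(0,0) (0,1) (1,0) (1,1) (2,0) (2,1)] -> total=7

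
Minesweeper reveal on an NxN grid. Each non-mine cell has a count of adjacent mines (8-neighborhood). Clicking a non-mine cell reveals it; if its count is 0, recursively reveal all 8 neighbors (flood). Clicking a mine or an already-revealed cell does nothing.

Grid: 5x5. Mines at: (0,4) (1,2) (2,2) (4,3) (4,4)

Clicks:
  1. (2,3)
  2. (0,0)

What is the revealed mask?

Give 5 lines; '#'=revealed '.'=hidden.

Answer: ##...
##...
##.#.
###..
###..

Derivation:
Click 1 (2,3) count=2: revealed 1 new [(2,3)] -> total=1
Click 2 (0,0) count=0: revealed 12 new [(0,0) (0,1) (1,0) (1,1) (2,0) (2,1) (3,0) (3,1) (3,2) (4,0) (4,1) (4,2)] -> total=13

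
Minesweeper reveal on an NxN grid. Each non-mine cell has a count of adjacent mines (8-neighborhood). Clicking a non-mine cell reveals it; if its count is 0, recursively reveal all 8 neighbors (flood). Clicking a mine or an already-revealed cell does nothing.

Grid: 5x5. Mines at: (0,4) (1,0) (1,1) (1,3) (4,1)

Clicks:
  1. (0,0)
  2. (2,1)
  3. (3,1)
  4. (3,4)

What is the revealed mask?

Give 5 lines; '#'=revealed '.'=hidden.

Answer: #....
.....
.####
.####
..###

Derivation:
Click 1 (0,0) count=2: revealed 1 new [(0,0)] -> total=1
Click 2 (2,1) count=2: revealed 1 new [(2,1)] -> total=2
Click 3 (3,1) count=1: revealed 1 new [(3,1)] -> total=3
Click 4 (3,4) count=0: revealed 9 new [(2,2) (2,3) (2,4) (3,2) (3,3) (3,4) (4,2) (4,3) (4,4)] -> total=12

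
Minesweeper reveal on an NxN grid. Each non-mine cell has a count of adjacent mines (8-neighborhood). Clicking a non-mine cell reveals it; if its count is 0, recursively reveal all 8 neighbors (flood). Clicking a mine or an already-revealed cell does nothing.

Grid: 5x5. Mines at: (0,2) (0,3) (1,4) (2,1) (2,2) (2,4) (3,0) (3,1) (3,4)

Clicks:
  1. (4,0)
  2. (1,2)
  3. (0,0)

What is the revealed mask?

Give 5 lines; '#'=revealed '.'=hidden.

Answer: ##...
###..
.....
.....
#....

Derivation:
Click 1 (4,0) count=2: revealed 1 new [(4,0)] -> total=1
Click 2 (1,2) count=4: revealed 1 new [(1,2)] -> total=2
Click 3 (0,0) count=0: revealed 4 new [(0,0) (0,1) (1,0) (1,1)] -> total=6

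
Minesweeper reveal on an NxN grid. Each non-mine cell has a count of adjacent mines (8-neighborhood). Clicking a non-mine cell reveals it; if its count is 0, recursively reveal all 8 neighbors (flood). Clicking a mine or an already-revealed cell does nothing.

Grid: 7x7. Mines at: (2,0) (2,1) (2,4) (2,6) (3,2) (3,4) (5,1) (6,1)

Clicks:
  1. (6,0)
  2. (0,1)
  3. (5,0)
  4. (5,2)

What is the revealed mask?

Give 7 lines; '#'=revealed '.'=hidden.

Answer: #######
#######
.......
.......
.......
#.#....
#......

Derivation:
Click 1 (6,0) count=2: revealed 1 new [(6,0)] -> total=1
Click 2 (0,1) count=0: revealed 14 new [(0,0) (0,1) (0,2) (0,3) (0,4) (0,5) (0,6) (1,0) (1,1) (1,2) (1,3) (1,4) (1,5) (1,6)] -> total=15
Click 3 (5,0) count=2: revealed 1 new [(5,0)] -> total=16
Click 4 (5,2) count=2: revealed 1 new [(5,2)] -> total=17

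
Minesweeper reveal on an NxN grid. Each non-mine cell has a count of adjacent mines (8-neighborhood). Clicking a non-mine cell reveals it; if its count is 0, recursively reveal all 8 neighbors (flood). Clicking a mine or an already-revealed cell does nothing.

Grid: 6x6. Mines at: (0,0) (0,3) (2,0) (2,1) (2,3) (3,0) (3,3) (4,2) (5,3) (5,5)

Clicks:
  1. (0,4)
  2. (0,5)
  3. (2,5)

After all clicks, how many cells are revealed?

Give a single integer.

Click 1 (0,4) count=1: revealed 1 new [(0,4)] -> total=1
Click 2 (0,5) count=0: revealed 9 new [(0,5) (1,4) (1,5) (2,4) (2,5) (3,4) (3,5) (4,4) (4,5)] -> total=10
Click 3 (2,5) count=0: revealed 0 new [(none)] -> total=10

Answer: 10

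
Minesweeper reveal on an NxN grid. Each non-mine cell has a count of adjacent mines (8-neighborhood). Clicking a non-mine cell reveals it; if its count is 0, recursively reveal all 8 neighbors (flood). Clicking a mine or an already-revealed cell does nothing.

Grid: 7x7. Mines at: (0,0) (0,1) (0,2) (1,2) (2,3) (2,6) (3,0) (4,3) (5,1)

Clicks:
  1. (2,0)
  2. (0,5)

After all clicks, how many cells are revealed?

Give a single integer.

Answer: 9

Derivation:
Click 1 (2,0) count=1: revealed 1 new [(2,0)] -> total=1
Click 2 (0,5) count=0: revealed 8 new [(0,3) (0,4) (0,5) (0,6) (1,3) (1,4) (1,5) (1,6)] -> total=9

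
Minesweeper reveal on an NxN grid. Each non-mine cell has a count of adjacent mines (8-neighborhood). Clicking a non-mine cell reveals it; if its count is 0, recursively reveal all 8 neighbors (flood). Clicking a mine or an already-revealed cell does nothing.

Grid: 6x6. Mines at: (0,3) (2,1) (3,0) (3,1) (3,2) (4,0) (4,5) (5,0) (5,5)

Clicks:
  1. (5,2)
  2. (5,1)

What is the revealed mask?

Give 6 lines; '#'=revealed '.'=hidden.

Answer: ......
......
......
......
.####.
.####.

Derivation:
Click 1 (5,2) count=0: revealed 8 new [(4,1) (4,2) (4,3) (4,4) (5,1) (5,2) (5,3) (5,4)] -> total=8
Click 2 (5,1) count=2: revealed 0 new [(none)] -> total=8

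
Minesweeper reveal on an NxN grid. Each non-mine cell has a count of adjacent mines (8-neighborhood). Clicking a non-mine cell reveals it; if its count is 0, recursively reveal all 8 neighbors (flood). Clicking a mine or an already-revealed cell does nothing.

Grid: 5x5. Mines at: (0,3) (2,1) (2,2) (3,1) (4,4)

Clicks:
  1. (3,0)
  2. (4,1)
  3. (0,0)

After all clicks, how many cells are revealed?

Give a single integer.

Click 1 (3,0) count=2: revealed 1 new [(3,0)] -> total=1
Click 2 (4,1) count=1: revealed 1 new [(4,1)] -> total=2
Click 3 (0,0) count=0: revealed 6 new [(0,0) (0,1) (0,2) (1,0) (1,1) (1,2)] -> total=8

Answer: 8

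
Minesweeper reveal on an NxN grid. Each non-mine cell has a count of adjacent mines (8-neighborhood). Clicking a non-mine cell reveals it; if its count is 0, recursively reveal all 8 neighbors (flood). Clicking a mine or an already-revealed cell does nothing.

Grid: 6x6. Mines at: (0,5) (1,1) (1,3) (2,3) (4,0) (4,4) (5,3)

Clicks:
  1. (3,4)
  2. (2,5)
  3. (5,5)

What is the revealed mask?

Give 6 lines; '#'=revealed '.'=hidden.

Answer: ......
....##
....##
....##
......
.....#

Derivation:
Click 1 (3,4) count=2: revealed 1 new [(3,4)] -> total=1
Click 2 (2,5) count=0: revealed 5 new [(1,4) (1,5) (2,4) (2,5) (3,5)] -> total=6
Click 3 (5,5) count=1: revealed 1 new [(5,5)] -> total=7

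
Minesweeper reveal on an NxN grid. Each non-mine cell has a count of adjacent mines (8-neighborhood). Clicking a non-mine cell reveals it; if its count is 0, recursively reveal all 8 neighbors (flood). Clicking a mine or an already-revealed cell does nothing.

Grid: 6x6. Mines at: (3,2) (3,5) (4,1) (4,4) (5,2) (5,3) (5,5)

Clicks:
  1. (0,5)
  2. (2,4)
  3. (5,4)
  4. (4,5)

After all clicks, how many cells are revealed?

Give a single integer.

Answer: 22

Derivation:
Click 1 (0,5) count=0: revealed 20 new [(0,0) (0,1) (0,2) (0,3) (0,4) (0,5) (1,0) (1,1) (1,2) (1,3) (1,4) (1,5) (2,0) (2,1) (2,2) (2,3) (2,4) (2,5) (3,0) (3,1)] -> total=20
Click 2 (2,4) count=1: revealed 0 new [(none)] -> total=20
Click 3 (5,4) count=3: revealed 1 new [(5,4)] -> total=21
Click 4 (4,5) count=3: revealed 1 new [(4,5)] -> total=22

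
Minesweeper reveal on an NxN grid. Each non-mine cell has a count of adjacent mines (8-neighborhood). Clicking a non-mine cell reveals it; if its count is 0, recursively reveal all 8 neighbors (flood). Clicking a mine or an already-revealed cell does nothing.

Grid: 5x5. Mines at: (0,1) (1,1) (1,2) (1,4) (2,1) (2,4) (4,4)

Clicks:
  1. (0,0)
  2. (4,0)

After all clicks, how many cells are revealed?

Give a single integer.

Click 1 (0,0) count=2: revealed 1 new [(0,0)] -> total=1
Click 2 (4,0) count=0: revealed 8 new [(3,0) (3,1) (3,2) (3,3) (4,0) (4,1) (4,2) (4,3)] -> total=9

Answer: 9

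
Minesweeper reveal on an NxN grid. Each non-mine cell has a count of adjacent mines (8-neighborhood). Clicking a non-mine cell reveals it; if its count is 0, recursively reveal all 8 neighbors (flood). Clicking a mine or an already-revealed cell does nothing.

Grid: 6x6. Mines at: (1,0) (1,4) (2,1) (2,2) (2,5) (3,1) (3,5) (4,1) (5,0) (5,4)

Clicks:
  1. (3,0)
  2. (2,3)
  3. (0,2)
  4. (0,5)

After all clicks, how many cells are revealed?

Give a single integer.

Click 1 (3,0) count=3: revealed 1 new [(3,0)] -> total=1
Click 2 (2,3) count=2: revealed 1 new [(2,3)] -> total=2
Click 3 (0,2) count=0: revealed 6 new [(0,1) (0,2) (0,3) (1,1) (1,2) (1,3)] -> total=8
Click 4 (0,5) count=1: revealed 1 new [(0,5)] -> total=9

Answer: 9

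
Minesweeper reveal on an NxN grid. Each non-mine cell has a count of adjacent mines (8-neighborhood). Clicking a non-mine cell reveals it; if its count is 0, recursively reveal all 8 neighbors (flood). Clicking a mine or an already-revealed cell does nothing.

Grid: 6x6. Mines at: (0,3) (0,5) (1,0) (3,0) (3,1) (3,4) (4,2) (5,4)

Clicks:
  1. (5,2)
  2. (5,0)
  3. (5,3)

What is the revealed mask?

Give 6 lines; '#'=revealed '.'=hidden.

Click 1 (5,2) count=1: revealed 1 new [(5,2)] -> total=1
Click 2 (5,0) count=0: revealed 4 new [(4,0) (4,1) (5,0) (5,1)] -> total=5
Click 3 (5,3) count=2: revealed 1 new [(5,3)] -> total=6

Answer: ......
......
......
......
##....
####..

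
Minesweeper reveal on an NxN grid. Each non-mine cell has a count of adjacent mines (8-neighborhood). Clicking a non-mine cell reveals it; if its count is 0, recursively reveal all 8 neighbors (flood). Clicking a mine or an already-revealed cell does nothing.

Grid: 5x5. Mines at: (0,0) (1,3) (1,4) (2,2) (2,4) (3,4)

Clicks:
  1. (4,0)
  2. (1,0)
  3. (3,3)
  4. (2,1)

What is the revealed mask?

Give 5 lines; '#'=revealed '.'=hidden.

Click 1 (4,0) count=0: revealed 12 new [(1,0) (1,1) (2,0) (2,1) (3,0) (3,1) (3,2) (3,3) (4,0) (4,1) (4,2) (4,3)] -> total=12
Click 2 (1,0) count=1: revealed 0 new [(none)] -> total=12
Click 3 (3,3) count=3: revealed 0 new [(none)] -> total=12
Click 4 (2,1) count=1: revealed 0 new [(none)] -> total=12

Answer: .....
##...
##...
####.
####.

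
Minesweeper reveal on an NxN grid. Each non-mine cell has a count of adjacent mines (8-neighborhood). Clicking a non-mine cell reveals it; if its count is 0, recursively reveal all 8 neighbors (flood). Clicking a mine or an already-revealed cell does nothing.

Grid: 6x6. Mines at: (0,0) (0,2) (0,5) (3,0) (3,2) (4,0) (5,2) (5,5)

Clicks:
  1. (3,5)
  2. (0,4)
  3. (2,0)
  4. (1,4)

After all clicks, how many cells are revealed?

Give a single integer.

Answer: 14

Derivation:
Click 1 (3,5) count=0: revealed 12 new [(1,3) (1,4) (1,5) (2,3) (2,4) (2,5) (3,3) (3,4) (3,5) (4,3) (4,4) (4,5)] -> total=12
Click 2 (0,4) count=1: revealed 1 new [(0,4)] -> total=13
Click 3 (2,0) count=1: revealed 1 new [(2,0)] -> total=14
Click 4 (1,4) count=1: revealed 0 new [(none)] -> total=14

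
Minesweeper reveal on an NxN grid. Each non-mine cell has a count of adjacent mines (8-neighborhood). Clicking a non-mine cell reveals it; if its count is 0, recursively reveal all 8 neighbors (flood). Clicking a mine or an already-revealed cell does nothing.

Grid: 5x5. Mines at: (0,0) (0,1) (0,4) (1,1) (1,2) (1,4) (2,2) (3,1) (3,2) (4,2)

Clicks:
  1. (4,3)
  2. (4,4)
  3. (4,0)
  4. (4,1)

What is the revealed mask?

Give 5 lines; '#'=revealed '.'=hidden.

Click 1 (4,3) count=2: revealed 1 new [(4,3)] -> total=1
Click 2 (4,4) count=0: revealed 5 new [(2,3) (2,4) (3,3) (3,4) (4,4)] -> total=6
Click 3 (4,0) count=1: revealed 1 new [(4,0)] -> total=7
Click 4 (4,1) count=3: revealed 1 new [(4,1)] -> total=8

Answer: .....
.....
...##
...##
##.##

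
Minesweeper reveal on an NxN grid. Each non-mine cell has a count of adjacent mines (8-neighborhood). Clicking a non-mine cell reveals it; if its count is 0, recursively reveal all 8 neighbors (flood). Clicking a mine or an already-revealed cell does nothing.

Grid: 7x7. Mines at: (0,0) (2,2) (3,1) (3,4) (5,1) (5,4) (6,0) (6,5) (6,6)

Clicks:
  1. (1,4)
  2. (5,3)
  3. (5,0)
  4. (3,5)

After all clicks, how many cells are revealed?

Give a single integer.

Answer: 24

Derivation:
Click 1 (1,4) count=0: revealed 22 new [(0,1) (0,2) (0,3) (0,4) (0,5) (0,6) (1,1) (1,2) (1,3) (1,4) (1,5) (1,6) (2,3) (2,4) (2,5) (2,6) (3,5) (3,6) (4,5) (4,6) (5,5) (5,6)] -> total=22
Click 2 (5,3) count=1: revealed 1 new [(5,3)] -> total=23
Click 3 (5,0) count=2: revealed 1 new [(5,0)] -> total=24
Click 4 (3,5) count=1: revealed 0 new [(none)] -> total=24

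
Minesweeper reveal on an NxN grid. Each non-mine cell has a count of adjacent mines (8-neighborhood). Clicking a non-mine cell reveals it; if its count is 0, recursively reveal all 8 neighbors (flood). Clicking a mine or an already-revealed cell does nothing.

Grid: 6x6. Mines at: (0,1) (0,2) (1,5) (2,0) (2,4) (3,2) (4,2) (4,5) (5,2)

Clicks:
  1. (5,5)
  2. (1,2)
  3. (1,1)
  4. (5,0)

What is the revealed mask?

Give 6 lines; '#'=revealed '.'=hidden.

Click 1 (5,5) count=1: revealed 1 new [(5,5)] -> total=1
Click 2 (1,2) count=2: revealed 1 new [(1,2)] -> total=2
Click 3 (1,1) count=3: revealed 1 new [(1,1)] -> total=3
Click 4 (5,0) count=0: revealed 6 new [(3,0) (3,1) (4,0) (4,1) (5,0) (5,1)] -> total=9

Answer: ......
.##...
......
##....
##....
##...#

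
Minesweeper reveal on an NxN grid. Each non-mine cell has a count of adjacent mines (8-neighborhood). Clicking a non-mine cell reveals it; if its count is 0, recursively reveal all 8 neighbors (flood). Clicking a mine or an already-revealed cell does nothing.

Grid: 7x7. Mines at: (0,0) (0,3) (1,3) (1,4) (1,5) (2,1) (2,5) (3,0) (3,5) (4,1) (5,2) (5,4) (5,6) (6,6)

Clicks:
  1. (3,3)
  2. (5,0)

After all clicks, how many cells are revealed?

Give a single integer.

Click 1 (3,3) count=0: revealed 9 new [(2,2) (2,3) (2,4) (3,2) (3,3) (3,4) (4,2) (4,3) (4,4)] -> total=9
Click 2 (5,0) count=1: revealed 1 new [(5,0)] -> total=10

Answer: 10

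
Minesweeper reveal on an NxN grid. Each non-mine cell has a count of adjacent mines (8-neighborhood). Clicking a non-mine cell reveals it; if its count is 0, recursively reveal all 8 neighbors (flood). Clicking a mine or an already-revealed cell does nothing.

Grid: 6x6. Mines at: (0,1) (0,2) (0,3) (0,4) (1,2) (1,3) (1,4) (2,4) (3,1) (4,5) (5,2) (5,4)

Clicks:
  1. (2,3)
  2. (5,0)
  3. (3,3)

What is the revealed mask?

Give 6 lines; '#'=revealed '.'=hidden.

Answer: ......
......
...#..
...#..
##....
##....

Derivation:
Click 1 (2,3) count=4: revealed 1 new [(2,3)] -> total=1
Click 2 (5,0) count=0: revealed 4 new [(4,0) (4,1) (5,0) (5,1)] -> total=5
Click 3 (3,3) count=1: revealed 1 new [(3,3)] -> total=6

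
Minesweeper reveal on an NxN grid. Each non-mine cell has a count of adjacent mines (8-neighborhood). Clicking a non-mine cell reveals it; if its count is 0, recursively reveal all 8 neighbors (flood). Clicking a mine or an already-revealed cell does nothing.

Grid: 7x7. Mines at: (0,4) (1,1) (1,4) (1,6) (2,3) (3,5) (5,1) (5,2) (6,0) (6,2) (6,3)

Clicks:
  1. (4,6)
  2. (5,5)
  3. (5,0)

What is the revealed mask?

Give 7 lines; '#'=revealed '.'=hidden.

Click 1 (4,6) count=1: revealed 1 new [(4,6)] -> total=1
Click 2 (5,5) count=0: revealed 8 new [(4,4) (4,5) (5,4) (5,5) (5,6) (6,4) (6,5) (6,6)] -> total=9
Click 3 (5,0) count=2: revealed 1 new [(5,0)] -> total=10

Answer: .......
.......
.......
.......
....###
#...###
....###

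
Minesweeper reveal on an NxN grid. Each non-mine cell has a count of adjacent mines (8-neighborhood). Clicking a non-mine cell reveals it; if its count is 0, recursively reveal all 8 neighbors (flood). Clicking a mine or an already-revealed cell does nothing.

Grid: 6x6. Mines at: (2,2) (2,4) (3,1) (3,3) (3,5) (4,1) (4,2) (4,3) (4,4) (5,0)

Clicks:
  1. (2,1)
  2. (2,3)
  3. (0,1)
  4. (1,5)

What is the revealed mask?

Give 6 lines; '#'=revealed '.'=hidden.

Click 1 (2,1) count=2: revealed 1 new [(2,1)] -> total=1
Click 2 (2,3) count=3: revealed 1 new [(2,3)] -> total=2
Click 3 (0,1) count=0: revealed 13 new [(0,0) (0,1) (0,2) (0,3) (0,4) (0,5) (1,0) (1,1) (1,2) (1,3) (1,4) (1,5) (2,0)] -> total=15
Click 4 (1,5) count=1: revealed 0 new [(none)] -> total=15

Answer: ######
######
##.#..
......
......
......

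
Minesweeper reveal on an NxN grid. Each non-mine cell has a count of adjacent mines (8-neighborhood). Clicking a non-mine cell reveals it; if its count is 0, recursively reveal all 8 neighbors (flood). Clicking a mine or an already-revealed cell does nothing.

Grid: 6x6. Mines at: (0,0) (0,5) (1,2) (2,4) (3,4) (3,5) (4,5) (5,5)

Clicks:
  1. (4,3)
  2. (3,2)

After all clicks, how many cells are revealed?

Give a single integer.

Answer: 20

Derivation:
Click 1 (4,3) count=1: revealed 1 new [(4,3)] -> total=1
Click 2 (3,2) count=0: revealed 19 new [(1,0) (1,1) (2,0) (2,1) (2,2) (2,3) (3,0) (3,1) (3,2) (3,3) (4,0) (4,1) (4,2) (4,4) (5,0) (5,1) (5,2) (5,3) (5,4)] -> total=20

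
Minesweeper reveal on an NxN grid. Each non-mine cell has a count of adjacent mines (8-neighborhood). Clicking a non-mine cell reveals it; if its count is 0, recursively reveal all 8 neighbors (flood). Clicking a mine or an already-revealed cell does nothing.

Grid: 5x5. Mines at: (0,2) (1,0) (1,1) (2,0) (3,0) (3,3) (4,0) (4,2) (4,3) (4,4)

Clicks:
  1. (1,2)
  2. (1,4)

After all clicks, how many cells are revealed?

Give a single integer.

Answer: 7

Derivation:
Click 1 (1,2) count=2: revealed 1 new [(1,2)] -> total=1
Click 2 (1,4) count=0: revealed 6 new [(0,3) (0,4) (1,3) (1,4) (2,3) (2,4)] -> total=7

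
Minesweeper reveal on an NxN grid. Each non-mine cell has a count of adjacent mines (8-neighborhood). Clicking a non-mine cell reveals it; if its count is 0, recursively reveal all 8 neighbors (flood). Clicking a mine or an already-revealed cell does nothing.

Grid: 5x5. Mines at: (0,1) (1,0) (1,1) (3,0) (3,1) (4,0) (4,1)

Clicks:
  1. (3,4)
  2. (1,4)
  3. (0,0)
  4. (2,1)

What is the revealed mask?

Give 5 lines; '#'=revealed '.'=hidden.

Answer: #.###
..###
.####
..###
..###

Derivation:
Click 1 (3,4) count=0: revealed 15 new [(0,2) (0,3) (0,4) (1,2) (1,3) (1,4) (2,2) (2,3) (2,4) (3,2) (3,3) (3,4) (4,2) (4,3) (4,4)] -> total=15
Click 2 (1,4) count=0: revealed 0 new [(none)] -> total=15
Click 3 (0,0) count=3: revealed 1 new [(0,0)] -> total=16
Click 4 (2,1) count=4: revealed 1 new [(2,1)] -> total=17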